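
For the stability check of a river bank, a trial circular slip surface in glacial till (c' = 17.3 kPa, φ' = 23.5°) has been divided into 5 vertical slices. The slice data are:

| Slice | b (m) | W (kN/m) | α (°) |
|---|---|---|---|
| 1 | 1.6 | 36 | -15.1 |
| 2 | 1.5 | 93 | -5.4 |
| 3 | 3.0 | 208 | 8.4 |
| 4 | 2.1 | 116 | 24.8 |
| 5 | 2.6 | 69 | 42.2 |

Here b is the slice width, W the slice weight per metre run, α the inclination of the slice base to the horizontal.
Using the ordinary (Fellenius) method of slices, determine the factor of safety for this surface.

FS = 3.92

Ordinary method of slices: FS = Σ[c'·Δl_i + (W_i cosα_i)·tanφ'] / Σ W_i sinα_i, with Δl_i = b_i / cosα_i.
Slice 1: Δl = 1.6/cos(-15.1°) = 1.657 m; N'_1 = 36·cos(-15.1°) = 34.8; c'Δl = 28.67; W sinα = -9.4
Slice 2: Δl = 1.5/cos(-5.4°) = 1.507 m; N'_2 = 93·cos(-5.4°) = 92.6; c'Δl = 26.07; W sinα = -8.8
Slice 3: Δl = 3.0/cos8.4° = 3.033 m; N'_3 = 208·cos8.4° = 205.8; c'Δl = 52.46; W sinα = 30.4
Slice 4: Δl = 2.1/cos24.8° = 2.313 m; N'_4 = 116·cos24.8° = 105.3; c'Δl = 40.02; W sinα = 48.7
Slice 5: Δl = 2.6/cos42.2° = 3.510 m; N'_5 = 69·cos42.2° = 51.1; c'Δl = 60.72; W sinα = 46.3
Σc'Δl = 207.9 kN/m; ΣN' = 489.5 kN/m; ΣW sinα = 107.3 kN/m
Resisting = 207.9 + 489.5·tan23.5° = 207.9 + 212.9 = 420.8 kN/m
FS = 420.8 / 107.3 = 3.923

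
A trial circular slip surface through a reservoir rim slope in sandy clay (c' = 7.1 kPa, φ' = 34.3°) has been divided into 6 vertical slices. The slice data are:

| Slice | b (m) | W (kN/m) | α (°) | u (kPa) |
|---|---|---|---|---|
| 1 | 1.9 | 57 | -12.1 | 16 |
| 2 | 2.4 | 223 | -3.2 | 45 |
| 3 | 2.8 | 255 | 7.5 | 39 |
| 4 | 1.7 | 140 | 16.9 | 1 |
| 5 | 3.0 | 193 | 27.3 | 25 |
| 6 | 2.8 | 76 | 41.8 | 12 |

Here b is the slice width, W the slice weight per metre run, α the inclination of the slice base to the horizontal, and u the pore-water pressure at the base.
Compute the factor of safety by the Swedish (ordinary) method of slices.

Ordinary method of slices: FS = Σ[c'·Δl_i + (W_i cosα_i − u_i·Δl_i)·tanφ'] / Σ W_i sinα_i, with Δl_i = b_i / cosα_i.
Slice 1: Δl = 1.9/cos(-12.1°) = 1.943 m; N'_1 = 57·cos(-12.1°) − 16·1.943 = 24.6; c'Δl = 13.80; W sinα = -11.9
Slice 2: Δl = 2.4/cos(-3.2°) = 2.404 m; N'_2 = 223·cos(-3.2°) − 45·2.404 = 114.5; c'Δl = 17.07; W sinα = -12.4
Slice 3: Δl = 2.8/cos7.5° = 2.824 m; N'_3 = 255·cos7.5° − 39·2.824 = 142.7; c'Δl = 20.05; W sinα = 33.3
Slice 4: Δl = 1.7/cos16.9° = 1.777 m; N'_4 = 140·cos16.9° − 1·1.777 = 132.2; c'Δl = 12.61; W sinα = 40.7
Slice 5: Δl = 3.0/cos27.3° = 3.376 m; N'_5 = 193·cos27.3° − 25·3.376 = 87.1; c'Δl = 23.97; W sinα = 88.5
Slice 6: Δl = 2.8/cos41.8° = 3.756 m; N'_6 = 76·cos41.8° − 12·3.756 = 11.6; c'Δl = 26.67; W sinα = 50.7
Σc'Δl = 114.2 kN/m; ΣN' = 512.7 kN/m; ΣW sinα = 188.8 kN/m
Resisting = 114.2 + 512.7·tan34.3° = 114.2 + 349.7 = 463.9 kN/m
FS = 463.9 / 188.8 = 2.458

FS = 2.46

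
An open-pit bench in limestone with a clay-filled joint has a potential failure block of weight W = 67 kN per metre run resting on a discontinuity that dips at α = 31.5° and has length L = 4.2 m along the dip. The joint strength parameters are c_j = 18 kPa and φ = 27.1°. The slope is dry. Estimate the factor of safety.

Resolving the block weight along and normal to the plane and applying the Mohr–Coulomb strength on the joint:
N' = W cosα = 67·cos31.5° = 57.1 kN/m
Driving force T = W sinα = 67·sin31.5° = 35.0 kN/m
Resisting force R = c_j·L + N'·tanφ = 18·4.2 + 57.1·tan27.1° = 75.6 + 29.2 = 104.8 kN/m
FS = R / T = 104.8 / 35.0 = 2.995

FS = 2.99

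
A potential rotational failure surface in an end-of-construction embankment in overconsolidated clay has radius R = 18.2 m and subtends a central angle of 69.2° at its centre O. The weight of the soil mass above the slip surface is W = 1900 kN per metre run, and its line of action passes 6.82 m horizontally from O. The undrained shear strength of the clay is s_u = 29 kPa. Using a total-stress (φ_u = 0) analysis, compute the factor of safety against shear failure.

Taking moments about the centre O, the resisting moment is provided by the undrained shear strength acting along the arc:
Arc length L_a = R·θ = 18.2·(69.2°·π/180) = 18.2·1.2078 = 21.98 m
M_R = s_u·L_a·R = 29·21.98·18.2 = 11601.8 kN·m/m
M_D = W·d = 1900·6.82 = 12958.0 kN·m/m
FS = M_R / M_D = 11601.8 / 12958.0 = 0.895

FS = 0.90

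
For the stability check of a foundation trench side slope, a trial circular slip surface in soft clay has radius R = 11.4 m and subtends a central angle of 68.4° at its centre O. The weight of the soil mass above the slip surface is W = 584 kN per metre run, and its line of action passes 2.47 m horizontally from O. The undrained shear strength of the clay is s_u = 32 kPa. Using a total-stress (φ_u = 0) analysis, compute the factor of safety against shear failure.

FS = 3.44

Taking moments about the centre O, the resisting moment is provided by the undrained shear strength acting along the arc:
Arc length L_a = R·θ = 11.4·(68.4°·π/180) = 11.4·1.1938 = 13.61 m
M_R = s_u·L_a·R = 32·13.61·11.4 = 4964.7 kN·m/m
M_D = W·d = 584·2.47 = 1442.5 kN·m/m
FS = M_R / M_D = 4964.7 / 1442.5 = 3.442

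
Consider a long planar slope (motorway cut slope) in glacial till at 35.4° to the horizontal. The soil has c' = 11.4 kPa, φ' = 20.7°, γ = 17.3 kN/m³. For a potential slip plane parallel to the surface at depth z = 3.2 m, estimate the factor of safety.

For an infinite slope with a slip plane parallel to the surface (no pore pressure): FS = [c' + γz cos²β tanφ'] / [γz sinβ cosβ].
γz = 17.3·3.2 = 55.36 kN/m²
Numerator = 11.4 + 55.36·cos²35.4°·tan20.7° = 11.4 + 55.36·0.6644·0.3779 = 25.299 kPa
Denominator = 55.36·sin35.4°·cos35.4° = 55.36·0.5793·0.8151 = 26.140 kPa
FS = 25.299 / 26.140 = 0.968

FS = 0.97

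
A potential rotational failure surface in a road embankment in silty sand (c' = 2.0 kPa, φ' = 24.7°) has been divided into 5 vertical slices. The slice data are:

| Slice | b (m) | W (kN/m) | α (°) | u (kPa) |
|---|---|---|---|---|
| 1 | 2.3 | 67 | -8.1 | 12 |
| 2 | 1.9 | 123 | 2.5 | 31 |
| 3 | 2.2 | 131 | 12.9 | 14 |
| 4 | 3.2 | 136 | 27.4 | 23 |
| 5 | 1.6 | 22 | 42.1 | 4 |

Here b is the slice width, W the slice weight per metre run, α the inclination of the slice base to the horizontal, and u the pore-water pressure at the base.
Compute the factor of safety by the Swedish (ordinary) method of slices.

Ordinary method of slices: FS = Σ[c'·Δl_i + (W_i cosα_i − u_i·Δl_i)·tanφ'] / Σ W_i sinα_i, with Δl_i = b_i / cosα_i.
Slice 1: Δl = 2.3/cos(-8.1°) = 2.323 m; N'_1 = 67·cos(-8.1°) − 12·2.323 = 38.5; c'Δl = 4.65; W sinα = -9.4
Slice 2: Δl = 1.9/cos2.5° = 1.902 m; N'_2 = 123·cos2.5° − 31·1.902 = 63.9; c'Δl = 3.80; W sinα = 5.4
Slice 3: Δl = 2.2/cos12.9° = 2.257 m; N'_3 = 131·cos12.9° − 14·2.257 = 96.1; c'Δl = 4.51; W sinα = 29.2
Slice 4: Δl = 3.2/cos27.4° = 3.604 m; N'_4 = 136·cos27.4° − 23·3.604 = 37.8; c'Δl = 7.21; W sinα = 62.6
Slice 5: Δl = 1.6/cos42.1° = 2.156 m; N'_5 = 22·cos42.1° − 4·2.156 = 7.7; c'Δl = 4.31; W sinα = 14.7
Σc'Δl = 24.5 kN/m; ΣN' = 244.0 kN/m; ΣW sinα = 102.5 kN/m
Resisting = 24.5 + 244.0·tan24.7° = 24.5 + 112.2 = 136.7 kN/m
FS = 136.7 / 102.5 = 1.334

FS = 1.33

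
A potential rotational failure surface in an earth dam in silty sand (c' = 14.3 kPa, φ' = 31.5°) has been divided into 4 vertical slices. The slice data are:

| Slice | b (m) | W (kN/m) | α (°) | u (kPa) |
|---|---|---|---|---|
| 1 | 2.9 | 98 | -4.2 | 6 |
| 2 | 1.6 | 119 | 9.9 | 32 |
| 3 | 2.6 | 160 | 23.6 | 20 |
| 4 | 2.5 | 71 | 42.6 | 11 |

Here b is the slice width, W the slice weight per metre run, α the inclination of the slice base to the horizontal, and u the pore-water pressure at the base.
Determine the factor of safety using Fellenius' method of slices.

Ordinary method of slices: FS = Σ[c'·Δl_i + (W_i cosα_i − u_i·Δl_i)·tanφ'] / Σ W_i sinα_i, with Δl_i = b_i / cosα_i.
Slice 1: Δl = 2.9/cos(-4.2°) = 2.908 m; N'_1 = 98·cos(-4.2°) − 6·2.908 = 80.3; c'Δl = 41.58; W sinα = -7.2
Slice 2: Δl = 1.6/cos9.9° = 1.624 m; N'_2 = 119·cos9.9° − 32·1.624 = 65.3; c'Δl = 23.23; W sinα = 20.5
Slice 3: Δl = 2.6/cos23.6° = 2.837 m; N'_3 = 160·cos23.6° − 20·2.837 = 89.9; c'Δl = 40.57; W sinα = 64.1
Slice 4: Δl = 2.5/cos42.6° = 3.396 m; N'_4 = 71·cos42.6° − 11·3.396 = 14.9; c'Δl = 48.57; W sinα = 48.1
Σc'Δl = 153.9 kN/m; ΣN' = 250.3 kN/m; ΣW sinα = 125.4 kN/m
Resisting = 153.9 + 250.3·tan31.5° = 153.9 + 153.4 = 307.3 kN/m
FS = 307.3 / 125.4 = 2.451

FS = 2.45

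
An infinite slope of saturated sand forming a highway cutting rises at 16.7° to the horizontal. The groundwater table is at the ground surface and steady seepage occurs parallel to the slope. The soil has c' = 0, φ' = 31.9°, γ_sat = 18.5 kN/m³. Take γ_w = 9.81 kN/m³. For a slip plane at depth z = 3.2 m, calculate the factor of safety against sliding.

FS = 0.97

With seepage parallel to the slope and the water table at the surface, the effective normal stress on the slip plane uses the buoyant unit weight γ' = γ_sat − γ_w while the driving shear stress uses γ_sat:
FS = [c' + γ' z cos²β tanφ'] / [γ_sat z sinβ cosβ]
(For c' = 0 this reduces to FS = (γ'/γ_sat)·tanφ'/tanβ.)
γ' = 18.5 − 9.81 = 8.69 kN/m³
Numerator = 0.0 + 8.69·3.2·cos²16.7°·tan31.9° = 0.0 + 8.69·3.2·0.9174·0.6224 = 15.880 kPa
Denominator = 18.5·3.2·sin16.7°·cos16.7° = 18.5·3.2·0.2874·0.9578 = 16.294 kPa
FS = 15.880 / 16.294 = 0.975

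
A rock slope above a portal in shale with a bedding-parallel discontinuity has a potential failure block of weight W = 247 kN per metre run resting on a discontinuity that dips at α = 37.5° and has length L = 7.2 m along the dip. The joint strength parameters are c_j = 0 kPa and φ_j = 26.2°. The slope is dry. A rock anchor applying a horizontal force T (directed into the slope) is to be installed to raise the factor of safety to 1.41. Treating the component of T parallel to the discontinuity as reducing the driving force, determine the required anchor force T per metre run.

T = 82 kN/m

Resolving forces along and normal to the sliding plane, with the horizontal anchor force T adding T·sinα to the effective normal force and T·cosα acting up the plane against the driving force:
FS = [c_jL + (W cosα + T sinα) tanφ_j] / [W sinα − T cosα]
Without the anchor: N' = 196.0 kN/m, driving T_d = 150.4 kN/m, resisting R = 0·7.2 + 196.0·tan26.2° = 96.4 kN/m, FS = 0.64.
Setting FS = 1.41 and solving for T:
1.41·(150.4 − T cos37.5°) = 96.4 + T sin37.5°·tan26.2°
T·(sin37.5°·tan26.2° + 1.41·cos37.5°) = 1.41·150.4 − 96.4
T·(0.6088·0.4921 + 1.41·0.7934) = 212.0 − 96.4 = 115.6
T·1.4182 = 115.6
T = 81.5 kN/m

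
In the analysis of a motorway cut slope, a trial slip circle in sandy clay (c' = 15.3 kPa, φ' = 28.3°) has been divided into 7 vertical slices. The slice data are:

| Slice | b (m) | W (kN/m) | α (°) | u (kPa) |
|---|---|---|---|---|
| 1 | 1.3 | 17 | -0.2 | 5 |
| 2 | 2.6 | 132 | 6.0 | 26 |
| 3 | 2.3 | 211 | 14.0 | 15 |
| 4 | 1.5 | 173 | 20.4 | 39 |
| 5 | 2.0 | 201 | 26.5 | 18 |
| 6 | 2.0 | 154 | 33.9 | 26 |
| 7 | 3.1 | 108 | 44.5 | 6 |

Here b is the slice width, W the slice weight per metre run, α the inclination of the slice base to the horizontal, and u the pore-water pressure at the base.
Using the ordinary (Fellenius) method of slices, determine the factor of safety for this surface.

Ordinary method of slices: FS = Σ[c'·Δl_i + (W_i cosα_i − u_i·Δl_i)·tanφ'] / Σ W_i sinα_i, with Δl_i = b_i / cosα_i.
Slice 1: Δl = 1.3/cos(-0.2°) = 1.300 m; N'_1 = 17·cos(-0.2°) − 5·1.300 = 10.5; c'Δl = 19.89; W sinα = -0.1
Slice 2: Δl = 2.6/cos6.0° = 2.614 m; N'_2 = 132·cos6.0° − 26·2.614 = 63.3; c'Δl = 40.00; W sinα = 13.8
Slice 3: Δl = 2.3/cos14.0° = 2.370 m; N'_3 = 211·cos14.0° − 15·2.370 = 169.2; c'Δl = 36.27; W sinα = 51.0
Slice 4: Δl = 1.5/cos20.4° = 1.600 m; N'_4 = 173·cos20.4° − 39·1.600 = 99.7; c'Δl = 24.49; W sinα = 60.3
Slice 5: Δl = 2.0/cos26.5° = 2.235 m; N'_5 = 201·cos26.5° − 18·2.235 = 139.7; c'Δl = 34.19; W sinα = 89.7
Slice 6: Δl = 2.0/cos33.9° = 2.410 m; N'_6 = 154·cos33.9° − 26·2.410 = 65.2; c'Δl = 36.87; W sinα = 85.9
Slice 7: Δl = 3.1/cos44.5° = 4.346 m; N'_7 = 108·cos44.5° − 6·4.346 = 51.0; c'Δl = 66.50; W sinα = 75.7
Σc'Δl = 258.2 kN/m; ΣN' = 598.5 kN/m; ΣW sinα = 376.4 kN/m
Resisting = 258.2 + 598.5·tan28.3° = 258.2 + 322.3 = 580.5 kN/m
FS = 580.5 / 376.4 = 1.542

FS = 1.54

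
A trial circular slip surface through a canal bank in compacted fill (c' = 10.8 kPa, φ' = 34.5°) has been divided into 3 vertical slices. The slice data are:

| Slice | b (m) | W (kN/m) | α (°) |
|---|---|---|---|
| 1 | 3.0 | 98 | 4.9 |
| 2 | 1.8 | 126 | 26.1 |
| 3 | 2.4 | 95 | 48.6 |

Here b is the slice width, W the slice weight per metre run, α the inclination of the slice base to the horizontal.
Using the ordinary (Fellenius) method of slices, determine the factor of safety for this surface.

Ordinary method of slices: FS = Σ[c'·Δl_i + (W_i cosα_i)·tanφ'] / Σ W_i sinα_i, with Δl_i = b_i / cosα_i.
Slice 1: Δl = 3.0/cos4.9° = 3.011 m; N'_1 = 98·cos4.9° = 97.6; c'Δl = 32.52; W sinα = 8.4
Slice 2: Δl = 1.8/cos26.1° = 2.004 m; N'_2 = 126·cos26.1° = 113.2; c'Δl = 21.65; W sinα = 55.4
Slice 3: Δl = 2.4/cos48.6° = 3.629 m; N'_3 = 95·cos48.6° = 62.8; c'Δl = 39.19; W sinα = 71.3
Σc'Δl = 93.4 kN/m; ΣN' = 273.6 kN/m; ΣW sinα = 135.1 kN/m
Resisting = 93.4 + 273.6·tan34.5° = 93.4 + 188.1 = 281.4 kN/m
FS = 281.4 / 135.1 = 2.084

FS = 2.08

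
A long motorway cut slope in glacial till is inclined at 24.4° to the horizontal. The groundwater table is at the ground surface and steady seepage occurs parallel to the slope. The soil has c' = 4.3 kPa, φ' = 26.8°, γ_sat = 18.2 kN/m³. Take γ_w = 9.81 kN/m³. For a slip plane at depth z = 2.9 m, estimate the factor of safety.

FS = 0.73

With seepage parallel to the slope and the water table at the surface, the effective normal stress on the slip plane uses the buoyant unit weight γ' = γ_sat − γ_w while the driving shear stress uses γ_sat:
FS = [c' + γ' z cos²β tanφ'] / [γ_sat z sinβ cosβ]
γ' = 18.2 − 9.81 = 8.39 kN/m³
Numerator = 4.3 + 8.39·2.9·cos²24.4°·tan26.8° = 4.3 + 8.39·2.9·0.8293·0.5051 = 14.493 kPa
Denominator = 18.2·2.9·sin24.4°·cos24.4° = 18.2·2.9·0.4131·0.9107 = 19.856 kPa
FS = 14.493 / 19.856 = 0.730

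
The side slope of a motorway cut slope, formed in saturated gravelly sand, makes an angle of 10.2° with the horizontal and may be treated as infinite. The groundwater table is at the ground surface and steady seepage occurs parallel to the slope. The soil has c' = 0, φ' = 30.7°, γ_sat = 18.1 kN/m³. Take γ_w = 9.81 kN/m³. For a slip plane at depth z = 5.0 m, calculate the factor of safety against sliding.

With seepage parallel to the slope and the water table at the surface, the effective normal stress on the slip plane uses the buoyant unit weight γ' = γ_sat − γ_w while the driving shear stress uses γ_sat:
FS = [c' + γ' z cos²β tanφ'] / [γ_sat z sinβ cosβ]
(For c' = 0 this reduces to FS = (γ'/γ_sat)·tanφ'/tanβ.)
γ' = 18.1 − 9.81 = 8.29 kN/m³
Numerator = 0.0 + 8.29·5.0·cos²10.2°·tan30.7° = 0.0 + 8.29·5.0·0.9686·0.5938 = 23.839 kPa
Denominator = 18.1·5.0·sin10.2°·cos10.2° = 18.1·5.0·0.1771·0.9842 = 15.773 kPa
FS = 23.839 / 15.773 = 1.511

FS = 1.51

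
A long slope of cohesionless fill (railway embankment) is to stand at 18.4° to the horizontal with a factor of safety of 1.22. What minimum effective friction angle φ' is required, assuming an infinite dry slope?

FS = tanφ'/tanβ ⇒ tanφ' = FS · tanβ = 1.22 · tan18.4° = 0.4058
φ' = arctan(0.4058) = 22.09°

φ' = 22.1°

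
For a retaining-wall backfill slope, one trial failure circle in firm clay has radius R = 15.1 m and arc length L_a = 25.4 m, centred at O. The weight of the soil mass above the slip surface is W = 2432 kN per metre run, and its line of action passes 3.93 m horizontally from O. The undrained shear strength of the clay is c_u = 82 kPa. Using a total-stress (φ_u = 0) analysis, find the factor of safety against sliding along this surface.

FS = 3.29

Taking moments about the centre O, the resisting moment is provided by the undrained shear strength acting along the arc:
M_R = c_u·L_a·R = 82·25.40·15.1 = 31450.3 kN·m/m
M_D = W·d = 2432·3.93 = 9557.8 kN·m/m
FS = M_R / M_D = 31450.3 / 9557.8 = 3.291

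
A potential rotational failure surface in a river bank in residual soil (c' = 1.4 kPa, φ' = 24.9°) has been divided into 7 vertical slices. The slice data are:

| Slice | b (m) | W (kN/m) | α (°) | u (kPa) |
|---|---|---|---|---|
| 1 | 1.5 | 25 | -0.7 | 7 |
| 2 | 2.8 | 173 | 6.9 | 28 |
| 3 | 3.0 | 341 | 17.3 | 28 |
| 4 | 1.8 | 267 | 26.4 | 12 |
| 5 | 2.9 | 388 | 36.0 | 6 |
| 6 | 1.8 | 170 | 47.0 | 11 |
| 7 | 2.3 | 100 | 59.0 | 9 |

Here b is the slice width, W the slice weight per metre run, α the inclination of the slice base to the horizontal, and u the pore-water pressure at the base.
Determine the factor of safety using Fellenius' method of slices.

FS = 0.69

Ordinary method of slices: FS = Σ[c'·Δl_i + (W_i cosα_i − u_i·Δl_i)·tanφ'] / Σ W_i sinα_i, with Δl_i = b_i / cosα_i.
Slice 1: Δl = 1.5/cos(-0.7°) = 1.500 m; N'_1 = 25·cos(-0.7°) − 7·1.500 = 14.5; c'Δl = 2.10; W sinα = -0.3
Slice 2: Δl = 2.8/cos6.9° = 2.820 m; N'_2 = 173·cos6.9° − 28·2.820 = 92.8; c'Δl = 3.95; W sinα = 20.8
Slice 3: Δl = 3.0/cos17.3° = 3.142 m; N'_3 = 341·cos17.3° − 28·3.142 = 237.6; c'Δl = 4.40; W sinα = 101.4
Slice 4: Δl = 1.8/cos26.4° = 2.010 m; N'_4 = 267·cos26.4° − 12·2.010 = 215.0; c'Δl = 2.81; W sinα = 118.7
Slice 5: Δl = 2.9/cos36.0° = 3.585 m; N'_5 = 388·cos36.0° − 6·3.585 = 292.4; c'Δl = 5.02; W sinα = 228.1
Slice 6: Δl = 1.8/cos47.0° = 2.639 m; N'_6 = 170·cos47.0° − 11·2.639 = 86.9; c'Δl = 3.70; W sinα = 124.3
Slice 7: Δl = 2.3/cos59.0° = 4.466 m; N'_7 = 100·cos59.0° − 9·4.466 = 11.3; c'Δl = 6.25; W sinα = 85.7
Σc'Δl = 28.2 kN/m; ΣN' = 950.5 kN/m; ΣW sinα = 678.7 kN/m
Resisting = 28.2 + 950.5·tan24.9° = 28.2 + 441.2 = 469.4 kN/m
FS = 469.4 / 678.7 = 0.692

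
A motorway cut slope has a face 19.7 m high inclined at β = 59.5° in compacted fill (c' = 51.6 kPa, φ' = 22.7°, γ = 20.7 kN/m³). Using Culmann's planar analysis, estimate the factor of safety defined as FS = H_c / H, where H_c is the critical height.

H_c = (4c'/γ) · sinβ cosφ' / [1 − cos(β − φ')]
    = (4·51.6/20.7) · sin59.5°·cos22.7° / [1 − cos36.8°]
    = 9.971 · 0.7949 / 0.1993 = 39.77 m
FS = H_c / H = 39.77 / 19.7 = 2.019

FS = 2.02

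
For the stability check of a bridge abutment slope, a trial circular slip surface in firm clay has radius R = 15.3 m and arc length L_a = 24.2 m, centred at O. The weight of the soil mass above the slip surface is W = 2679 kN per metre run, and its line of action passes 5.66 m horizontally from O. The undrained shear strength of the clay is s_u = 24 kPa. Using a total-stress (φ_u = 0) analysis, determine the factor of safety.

FS = 0.59

Taking moments about the centre O, the resisting moment is provided by the undrained shear strength acting along the arc:
M_R = s_u·L_a·R = 24·24.20·15.3 = 8886.2 kN·m/m
M_D = W·d = 2679·5.66 = 15163.1 kN·m/m
FS = M_R / M_D = 8886.2 / 15163.1 = 0.586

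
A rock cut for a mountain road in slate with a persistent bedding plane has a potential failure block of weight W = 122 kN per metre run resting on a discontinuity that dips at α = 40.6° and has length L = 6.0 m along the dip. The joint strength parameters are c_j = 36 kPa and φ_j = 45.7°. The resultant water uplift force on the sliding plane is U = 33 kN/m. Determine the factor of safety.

FS = 3.49

Resolving the block weight along and normal to the plane and applying the Mohr–Coulomb strength on the joint:
N' = W cosα − U = 122·cos40.6° − 33 = 59.6 kN/m
Driving force T = W sinα = 122·sin40.6° = 79.4 kN/m
Resisting force R = c_j·L + N'·tanφ_j = 36·6.0 + 59.6·tan45.7° = 216.0 + 61.1 = 277.1 kN/m
FS = R / T = 277.1 / 79.4 = 3.490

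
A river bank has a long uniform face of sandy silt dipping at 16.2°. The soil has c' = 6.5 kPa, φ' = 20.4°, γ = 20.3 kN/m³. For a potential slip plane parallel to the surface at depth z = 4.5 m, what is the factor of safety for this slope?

FS = 1.55

For an infinite slope with a slip plane parallel to the surface (no pore pressure): FS = [c' + γz cos²β tanφ'] / [γz sinβ cosβ].
γz = 20.3·4.5 = 91.35 kN/m²
Numerator = 6.5 + 91.35·cos²16.2°·tan20.4° = 6.5 + 91.35·0.9222·0.3719 = 37.828 kPa
Denominator = 91.35·sin16.2°·cos16.2° = 91.35·0.2790·0.9603 = 24.474 kPa
FS = 37.828 / 24.474 = 1.546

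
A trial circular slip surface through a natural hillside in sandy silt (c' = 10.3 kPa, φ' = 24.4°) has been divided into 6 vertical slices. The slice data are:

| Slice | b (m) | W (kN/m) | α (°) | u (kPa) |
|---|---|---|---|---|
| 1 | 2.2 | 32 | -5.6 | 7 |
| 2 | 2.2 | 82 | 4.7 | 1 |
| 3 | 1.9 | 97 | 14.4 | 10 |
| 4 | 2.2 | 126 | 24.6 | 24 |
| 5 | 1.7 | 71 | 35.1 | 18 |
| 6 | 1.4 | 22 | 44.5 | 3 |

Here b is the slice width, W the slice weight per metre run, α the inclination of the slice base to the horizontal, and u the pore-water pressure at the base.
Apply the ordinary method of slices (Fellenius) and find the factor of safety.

FS = 1.82

Ordinary method of slices: FS = Σ[c'·Δl_i + (W_i cosα_i − u_i·Δl_i)·tanφ'] / Σ W_i sinα_i, with Δl_i = b_i / cosα_i.
Slice 1: Δl = 2.2/cos(-5.6°) = 2.211 m; N'_1 = 32·cos(-5.6°) − 7·2.211 = 16.4; c'Δl = 22.77; W sinα = -3.1
Slice 2: Δl = 2.2/cos4.7° = 2.207 m; N'_2 = 82·cos4.7° − 1·2.207 = 79.5; c'Δl = 22.74; W sinα = 6.7
Slice 3: Δl = 1.9/cos14.4° = 1.962 m; N'_3 = 97·cos14.4° − 10·1.962 = 74.3; c'Δl = 20.20; W sinα = 24.1
Slice 4: Δl = 2.2/cos24.6° = 2.420 m; N'_4 = 126·cos24.6° − 24·2.420 = 56.5; c'Δl = 24.92; W sinα = 52.5
Slice 5: Δl = 1.7/cos35.1° = 2.078 m; N'_5 = 71·cos35.1° − 18·2.078 = 20.7; c'Δl = 21.40; W sinα = 40.8
Slice 6: Δl = 1.4/cos44.5° = 1.963 m; N'_6 = 22·cos44.5° − 3·1.963 = 9.8; c'Δl = 20.22; W sinα = 15.4
Σc'Δl = 132.3 kN/m; ΣN' = 257.2 kN/m; ΣW sinα = 136.4 kN/m
Resisting = 132.3 + 257.2·tan24.4° = 132.3 + 116.7 = 248.9 kN/m
FS = 248.9 / 136.4 = 1.825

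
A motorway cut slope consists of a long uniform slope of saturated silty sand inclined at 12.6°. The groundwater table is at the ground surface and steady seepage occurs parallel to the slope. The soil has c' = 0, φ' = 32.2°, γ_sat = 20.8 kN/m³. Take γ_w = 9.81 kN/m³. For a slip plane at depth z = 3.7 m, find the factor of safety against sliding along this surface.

With seepage parallel to the slope and the water table at the surface, the effective normal stress on the slip plane uses the buoyant unit weight γ' = γ_sat − γ_w while the driving shear stress uses γ_sat:
FS = [c' + γ' z cos²β tanφ'] / [γ_sat z sinβ cosβ]
(For c' = 0 this reduces to FS = (γ'/γ_sat)·tanφ'/tanβ.)
γ' = 20.8 − 9.81 = 10.99 kN/m³
Numerator = 0.0 + 10.99·3.7·cos²12.6°·tan32.2° = 0.0 + 10.99·3.7·0.9524·0.6297 = 24.388 kPa
Denominator = 20.8·3.7·sin12.6°·cos12.6° = 20.8·3.7·0.2181·0.9759 = 16.384 kPa
FS = 24.388 / 16.384 = 1.489

FS = 1.49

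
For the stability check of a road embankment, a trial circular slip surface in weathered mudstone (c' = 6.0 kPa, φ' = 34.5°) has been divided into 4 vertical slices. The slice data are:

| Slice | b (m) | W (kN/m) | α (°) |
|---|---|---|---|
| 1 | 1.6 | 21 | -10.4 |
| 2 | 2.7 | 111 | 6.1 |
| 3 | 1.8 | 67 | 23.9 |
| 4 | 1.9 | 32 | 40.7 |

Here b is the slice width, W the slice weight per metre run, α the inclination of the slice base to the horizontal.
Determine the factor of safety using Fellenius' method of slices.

FS = 3.60

Ordinary method of slices: FS = Σ[c'·Δl_i + (W_i cosα_i)·tanφ'] / Σ W_i sinα_i, with Δl_i = b_i / cosα_i.
Slice 1: Δl = 1.6/cos(-10.4°) = 1.627 m; N'_1 = 21·cos(-10.4°) = 20.7; c'Δl = 9.76; W sinα = -3.8
Slice 2: Δl = 2.7/cos6.1° = 2.715 m; N'_2 = 111·cos6.1° = 110.4; c'Δl = 16.29; W sinα = 11.8
Slice 3: Δl = 1.8/cos23.9° = 1.969 m; N'_3 = 67·cos23.9° = 61.3; c'Δl = 11.81; W sinα = 27.1
Slice 4: Δl = 1.9/cos40.7° = 2.506 m; N'_4 = 32·cos40.7° = 24.3; c'Δl = 15.04; W sinα = 20.9
Σc'Δl = 52.9 kN/m; ΣN' = 216.5 kN/m; ΣW sinα = 56.0 kN/m
Resisting = 52.9 + 216.5·tan34.5° = 52.9 + 148.8 = 201.7 kN/m
FS = 201.7 / 56.0 = 3.601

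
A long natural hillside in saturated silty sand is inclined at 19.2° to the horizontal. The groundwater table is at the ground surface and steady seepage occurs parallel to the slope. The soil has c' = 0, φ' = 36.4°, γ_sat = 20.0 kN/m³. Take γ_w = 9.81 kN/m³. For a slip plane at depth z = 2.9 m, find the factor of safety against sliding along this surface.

FS = 1.08

With seepage parallel to the slope and the water table at the surface, the effective normal stress on the slip plane uses the buoyant unit weight γ' = γ_sat − γ_w while the driving shear stress uses γ_sat:
FS = [c' + γ' z cos²β tanφ'] / [γ_sat z sinβ cosβ]
(For c' = 0 this reduces to FS = (γ'/γ_sat)·tanφ'/tanβ.)
γ' = 20.0 − 9.81 = 10.19 kN/m³
Numerator = 0.0 + 10.19·2.9·cos²19.2°·tan36.4° = 0.0 + 10.19·2.9·0.8918·0.7373 = 19.431 kPa
Denominator = 20.0·2.9·sin19.2°·cos19.2° = 20.0·2.9·0.3289·0.9444 = 18.013 kPa
FS = 19.431 / 18.013 = 1.079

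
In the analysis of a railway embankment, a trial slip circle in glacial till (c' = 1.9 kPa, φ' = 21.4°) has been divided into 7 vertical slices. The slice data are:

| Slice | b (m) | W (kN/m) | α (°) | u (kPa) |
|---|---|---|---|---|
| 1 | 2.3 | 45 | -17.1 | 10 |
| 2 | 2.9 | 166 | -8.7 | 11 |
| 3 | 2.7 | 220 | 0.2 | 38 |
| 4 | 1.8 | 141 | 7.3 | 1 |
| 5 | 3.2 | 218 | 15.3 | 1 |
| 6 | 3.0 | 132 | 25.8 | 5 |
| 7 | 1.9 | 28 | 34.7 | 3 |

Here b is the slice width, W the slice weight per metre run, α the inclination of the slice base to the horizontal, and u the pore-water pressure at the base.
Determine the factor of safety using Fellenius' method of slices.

Ordinary method of slices: FS = Σ[c'·Δl_i + (W_i cosα_i − u_i·Δl_i)·tanφ'] / Σ W_i sinα_i, with Δl_i = b_i / cosα_i.
Slice 1: Δl = 2.3/cos(-17.1°) = 2.406 m; N'_1 = 45·cos(-17.1°) − 10·2.406 = 18.9; c'Δl = 4.57; W sinα = -13.2
Slice 2: Δl = 2.9/cos(-8.7°) = 2.934 m; N'_2 = 166·cos(-8.7°) − 11·2.934 = 131.8; c'Δl = 5.57; W sinα = -25.1
Slice 3: Δl = 2.7/cos0.2° = 2.700 m; N'_3 = 220·cos0.2° − 38·2.700 = 117.4; c'Δl = 5.13; W sinα = 0.8
Slice 4: Δl = 1.8/cos7.3° = 1.815 m; N'_4 = 141·cos7.3° − 1·1.815 = 138.0; c'Δl = 3.45; W sinα = 17.9
Slice 5: Δl = 3.2/cos15.3° = 3.318 m; N'_5 = 218·cos15.3° − 1·3.318 = 207.0; c'Δl = 6.30; W sinα = 57.5
Slice 6: Δl = 3.0/cos25.8° = 3.332 m; N'_6 = 132·cos25.8° − 5·3.332 = 102.2; c'Δl = 6.33; W sinα = 57.5
Slice 7: Δl = 1.9/cos34.7° = 2.311 m; N'_7 = 28·cos34.7° − 3·2.311 = 16.1; c'Δl = 4.39; W sinα = 15.9
Σc'Δl = 35.7 kN/m; ΣN' = 731.4 kN/m; ΣW sinα = 111.3 kN/m
Resisting = 35.7 + 731.4·tan21.4° = 35.7 + 286.6 = 322.4 kN/m
FS = 322.4 / 111.3 = 2.898

FS = 2.90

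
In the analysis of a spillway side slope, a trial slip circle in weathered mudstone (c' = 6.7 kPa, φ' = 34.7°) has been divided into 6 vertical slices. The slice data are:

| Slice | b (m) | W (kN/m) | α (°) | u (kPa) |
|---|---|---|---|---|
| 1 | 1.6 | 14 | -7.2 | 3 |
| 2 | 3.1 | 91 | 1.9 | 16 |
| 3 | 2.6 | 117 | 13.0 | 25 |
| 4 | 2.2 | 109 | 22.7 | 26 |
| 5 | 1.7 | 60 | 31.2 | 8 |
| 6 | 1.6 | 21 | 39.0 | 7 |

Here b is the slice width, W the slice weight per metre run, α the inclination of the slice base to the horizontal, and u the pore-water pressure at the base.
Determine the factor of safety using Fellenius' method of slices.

FS = 1.87

Ordinary method of slices: FS = Σ[c'·Δl_i + (W_i cosα_i − u_i·Δl_i)·tanφ'] / Σ W_i sinα_i, with Δl_i = b_i / cosα_i.
Slice 1: Δl = 1.6/cos(-7.2°) = 1.613 m; N'_1 = 14·cos(-7.2°) − 3·1.613 = 9.1; c'Δl = 10.81; W sinα = -1.8
Slice 2: Δl = 3.1/cos1.9° = 3.102 m; N'_2 = 91·cos1.9° − 16·3.102 = 41.3; c'Δl = 20.78; W sinα = 3.0
Slice 3: Δl = 2.6/cos13.0° = 2.668 m; N'_3 = 117·cos13.0° − 25·2.668 = 47.3; c'Δl = 17.88; W sinα = 26.3
Slice 4: Δl = 2.2/cos22.7° = 2.385 m; N'_4 = 109·cos22.7° − 26·2.385 = 38.6; c'Δl = 15.98; W sinα = 42.1
Slice 5: Δl = 1.7/cos31.2° = 1.987 m; N'_5 = 60·cos31.2° − 8·1.987 = 35.4; c'Δl = 13.32; W sinα = 31.1
Slice 6: Δl = 1.6/cos39.0° = 2.059 m; N'_6 = 21·cos39.0° − 7·2.059 = 1.9; c'Δl = 13.79; W sinα = 13.2
Σc'Δl = 92.6 kN/m; ΣN' = 173.6 kN/m; ΣW sinα = 113.9 kN/m
Resisting = 92.6 + 173.6·tan34.7° = 92.6 + 120.2 = 212.7 kN/m
FS = 212.7 / 113.9 = 1.867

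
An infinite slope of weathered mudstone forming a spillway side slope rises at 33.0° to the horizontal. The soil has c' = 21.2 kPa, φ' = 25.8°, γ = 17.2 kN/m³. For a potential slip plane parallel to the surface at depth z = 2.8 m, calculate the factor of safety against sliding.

FS = 1.71

For an infinite slope with a slip plane parallel to the surface (no pore pressure): FS = [c' + γz cos²β tanφ'] / [γz sinβ cosβ].
γz = 17.2·2.8 = 48.16 kN/m²
Numerator = 21.2 + 48.16·cos²33.0°·tan25.8° = 21.2 + 48.16·0.7034·0.4834 = 37.575 kPa
Denominator = 48.16·sin33.0°·cos33.0° = 48.16·0.5446·0.8387 = 21.998 kPa
FS = 37.575 / 21.998 = 1.708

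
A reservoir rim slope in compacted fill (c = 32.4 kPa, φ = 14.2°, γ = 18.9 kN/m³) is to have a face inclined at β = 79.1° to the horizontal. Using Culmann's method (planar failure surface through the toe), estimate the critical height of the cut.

Culmann's analysis gives the critical failure plane at α_cr = (β + φ)/2 = (79.1 + 14.2)/2 = 46.6°, and the critical height
H_c = (4c/γ) · sinβ cosφ / [1 − cos(β − φ)]
    = (4·32.4/18.9) · sin79.1°·cos14.2° / [1 − cos(64.9°)]
    = 6.857 · 0.9820·0.9694 / [1 − 0.4242]
    = 6.857 · 0.9520 / 0.5758
    = 11.34 m

H_c = 11.34 m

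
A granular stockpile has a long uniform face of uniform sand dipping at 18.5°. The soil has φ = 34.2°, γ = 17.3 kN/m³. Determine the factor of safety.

FS = 2.03

For a dry cohesionless infinite slope the factor of safety is FS = tanφ / tanβ.
FS = tan34.2° / tan18.5° = 0.6796 / 0.3346 = 2.031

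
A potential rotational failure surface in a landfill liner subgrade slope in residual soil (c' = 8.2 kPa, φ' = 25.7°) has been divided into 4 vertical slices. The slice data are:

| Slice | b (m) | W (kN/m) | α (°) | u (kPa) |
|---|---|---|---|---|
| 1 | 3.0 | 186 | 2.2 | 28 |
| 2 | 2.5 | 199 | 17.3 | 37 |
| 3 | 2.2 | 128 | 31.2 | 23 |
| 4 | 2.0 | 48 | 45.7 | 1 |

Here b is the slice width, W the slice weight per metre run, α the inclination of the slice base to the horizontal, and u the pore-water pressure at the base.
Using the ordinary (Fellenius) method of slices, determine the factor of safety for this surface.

FS = 1.34

Ordinary method of slices: FS = Σ[c'·Δl_i + (W_i cosα_i − u_i·Δl_i)·tanφ'] / Σ W_i sinα_i, with Δl_i = b_i / cosα_i.
Slice 1: Δl = 3.0/cos2.2° = 3.002 m; N'_1 = 186·cos2.2° − 28·3.002 = 101.8; c'Δl = 24.62; W sinα = 7.1
Slice 2: Δl = 2.5/cos17.3° = 2.618 m; N'_2 = 199·cos17.3° − 37·2.618 = 93.1; c'Δl = 21.47; W sinα = 59.2
Slice 3: Δl = 2.2/cos31.2° = 2.572 m; N'_3 = 128·cos31.2° − 23·2.572 = 50.3; c'Δl = 21.09; W sinα = 66.3
Slice 4: Δl = 2.0/cos45.7° = 2.864 m; N'_4 = 48·cos45.7° − 1·2.864 = 30.7; c'Δl = 23.48; W sinα = 34.4
Σc'Δl = 90.7 kN/m; ΣN' = 275.9 kN/m; ΣW sinα = 167.0 kN/m
Resisting = 90.7 + 275.9·tan25.7° = 90.7 + 132.8 = 223.4 kN/m
FS = 223.4 / 167.0 = 1.338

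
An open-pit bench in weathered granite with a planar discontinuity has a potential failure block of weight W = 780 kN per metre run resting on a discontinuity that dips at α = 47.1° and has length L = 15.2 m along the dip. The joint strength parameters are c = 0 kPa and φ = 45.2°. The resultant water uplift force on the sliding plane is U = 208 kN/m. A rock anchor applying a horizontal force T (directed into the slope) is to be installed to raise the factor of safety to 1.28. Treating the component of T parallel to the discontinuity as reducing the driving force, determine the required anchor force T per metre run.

T = 252 kN/m

Resolving forces along and normal to the sliding plane, with the horizontal anchor force T adding T·sinα to the effective normal force and T·cosα acting up the plane against the driving force:
FS = [cL + (W cosα − U + T sinα) tanφ] / [W sinα − T cosα]
Without the anchor: N' = 323.0 kN/m, driving T_d = 571.4 kN/m, resisting R = 0·15.2 + 323.0·tan45.2° = 325.2 kN/m, FS = 0.57.
Setting FS = 1.28 and solving for T:
1.28·(571.4 − T cos47.1°) = 325.2 + T sin47.1°·tan45.2°
T·(sin47.1°·tan45.2° + 1.28·cos47.1°) = 1.28·571.4 − 325.2
T·(0.7325·1.0070 + 1.28·0.6807) = 731.4 − 325.2 = 406.1
T·1.6090 = 406.1
T = 252.4 kN/m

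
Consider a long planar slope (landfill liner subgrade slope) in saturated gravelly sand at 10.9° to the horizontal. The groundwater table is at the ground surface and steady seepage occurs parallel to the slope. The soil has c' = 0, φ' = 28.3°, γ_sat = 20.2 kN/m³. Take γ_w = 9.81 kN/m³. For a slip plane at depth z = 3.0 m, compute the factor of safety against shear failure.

FS = 1.44

With seepage parallel to the slope and the water table at the surface, the effective normal stress on the slip plane uses the buoyant unit weight γ' = γ_sat − γ_w while the driving shear stress uses γ_sat:
FS = [c' + γ' z cos²β tanφ'] / [γ_sat z sinβ cosβ]
(For c' = 0 this reduces to FS = (γ'/γ_sat)·tanφ'/tanβ.)
γ' = 20.2 − 9.81 = 10.39 kN/m³
Numerator = 0.0 + 10.39·3.0·cos²10.9°·tan28.3° = 0.0 + 10.39·3.0·0.9642·0.5384 = 16.183 kPa
Denominator = 20.2·3.0·sin10.9°·cos10.9° = 20.2·3.0·0.1891·0.9820 = 11.252 kPa
FS = 16.183 / 11.252 = 1.438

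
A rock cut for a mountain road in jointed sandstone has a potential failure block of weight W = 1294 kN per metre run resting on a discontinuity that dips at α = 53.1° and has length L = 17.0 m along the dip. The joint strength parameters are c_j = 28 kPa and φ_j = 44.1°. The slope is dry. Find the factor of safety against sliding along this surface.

Resolving the block weight along and normal to the plane and applying the Mohr–Coulomb strength on the joint:
N' = W cosα = 1294·cos53.1° = 776.9 kN/m
Driving force T = W sinα = 1294·sin53.1° = 1034.8 kN/m
Resisting force R = c_j·L + N'·tanφ_j = 28·17.0 + 776.9·tan44.1° = 476.0 + 752.9 = 1228.9 kN/m
FS = R / T = 1228.9 / 1034.8 = 1.188

FS = 1.19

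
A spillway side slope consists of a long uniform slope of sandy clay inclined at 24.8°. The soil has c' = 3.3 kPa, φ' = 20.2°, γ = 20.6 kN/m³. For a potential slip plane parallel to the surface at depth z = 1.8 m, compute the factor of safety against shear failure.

For an infinite slope with a slip plane parallel to the surface (no pore pressure): FS = [c' + γz cos²β tanφ'] / [γz sinβ cosβ].
γz = 20.6·1.8 = 37.08 kN/m²
Numerator = 3.3 + 37.08·cos²24.8°·tan20.2° = 3.3 + 37.08·0.8241·0.3679 = 14.542 kPa
Denominator = 37.08·sin24.8°·cos24.8° = 37.08·0.4195·0.9078 = 14.119 kPa
FS = 14.542 / 14.119 = 1.030

FS = 1.03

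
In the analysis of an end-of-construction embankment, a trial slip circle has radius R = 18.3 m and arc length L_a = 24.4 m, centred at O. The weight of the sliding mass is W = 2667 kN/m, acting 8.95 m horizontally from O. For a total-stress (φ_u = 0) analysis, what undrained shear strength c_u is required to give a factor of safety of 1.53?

c_u = 81.8 kPa

FS = c_u·L_a·R / (W·d), so c_u = FS·W·d / (L_a·R).
c_u = 1.53·2667·8.95 / (24.40·18.3) = 36520.6 / 446.52 = 81.79 kPa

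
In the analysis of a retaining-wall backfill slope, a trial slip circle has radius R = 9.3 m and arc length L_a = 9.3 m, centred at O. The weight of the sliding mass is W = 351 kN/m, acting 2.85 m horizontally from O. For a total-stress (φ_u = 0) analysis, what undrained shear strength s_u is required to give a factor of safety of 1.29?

s_u = 14.9 kPa

FS = s_u·L_a·R / (W·d), so s_u = FS·W·d / (L_a·R).
s_u = 1.29·351·2.85 / (9.30·9.3) = 1290.5 / 86.49 = 14.92 kPa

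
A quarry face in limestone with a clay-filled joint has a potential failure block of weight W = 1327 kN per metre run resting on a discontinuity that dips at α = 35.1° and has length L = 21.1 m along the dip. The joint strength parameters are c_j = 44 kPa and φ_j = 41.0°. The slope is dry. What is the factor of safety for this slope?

Resolving the block weight along and normal to the plane and applying the Mohr–Coulomb strength on the joint:
N' = W cosα = 1327·cos35.1° = 1085.7 kN/m
Driving force T = W sinα = 1327·sin35.1° = 763.0 kN/m
Resisting force R = c_j·L + N'·tanφ_j = 44·21.1 + 1085.7·tan41.0° = 928.4 + 943.8 = 1872.2 kN/m
FS = R / T = 1872.2 / 763.0 = 2.454

FS = 2.45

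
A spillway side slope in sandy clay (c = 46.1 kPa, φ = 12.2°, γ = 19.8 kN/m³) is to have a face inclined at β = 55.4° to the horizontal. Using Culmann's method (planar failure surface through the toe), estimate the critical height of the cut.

Culmann's analysis gives the critical failure plane at α_cr = (β + φ)/2 = (55.4 + 12.2)/2 = 33.8°, and the critical height
H_c = (4c/γ) · sinβ cosφ / [1 − cos(β − φ)]
    = (4·46.1/19.8) · sin55.4°·cos12.2° / [1 − cos(43.2°)]
    = 9.313 · 0.8231·0.9774 / [1 − 0.7290]
    = 9.313 · 0.8045 / 0.2710
    = 27.65 m

H_c = 27.65 m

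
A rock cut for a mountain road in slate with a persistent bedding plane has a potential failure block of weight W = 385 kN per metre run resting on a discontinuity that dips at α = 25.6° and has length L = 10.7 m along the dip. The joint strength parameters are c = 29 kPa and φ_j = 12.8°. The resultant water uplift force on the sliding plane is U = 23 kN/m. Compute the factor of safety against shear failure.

Resolving the block weight along and normal to the plane and applying the Mohr–Coulomb strength on the joint:
N' = W cosα − U = 385·cos25.6° − 23 = 324.2 kN/m
Driving force T = W sinα = 385·sin25.6° = 166.4 kN/m
Resisting force R = c·L + N'·tanφ_j = 29·10.7 + 324.2·tan12.8° = 310.3 + 73.7 = 384.0 kN/m
FS = R / T = 384.0 / 166.4 = 2.308

FS = 2.31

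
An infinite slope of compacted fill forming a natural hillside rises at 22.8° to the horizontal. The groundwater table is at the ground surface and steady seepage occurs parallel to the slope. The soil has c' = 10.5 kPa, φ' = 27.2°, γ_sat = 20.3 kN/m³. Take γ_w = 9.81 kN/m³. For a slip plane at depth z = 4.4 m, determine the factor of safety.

With seepage parallel to the slope and the water table at the surface, the effective normal stress on the slip plane uses the buoyant unit weight γ' = γ_sat − γ_w while the driving shear stress uses γ_sat:
FS = [c' + γ' z cos²β tanφ'] / [γ_sat z sinβ cosβ]
γ' = 20.3 − 9.81 = 10.49 kN/m³
Numerator = 10.5 + 10.49·4.4·cos²22.8°·tan27.2° = 10.5 + 10.49·4.4·0.8498·0.5139 = 30.659 kPa
Denominator = 20.3·4.4·sin22.8°·cos22.8° = 20.3·4.4·0.3875·0.9219 = 31.908 kPa
FS = 30.659 / 31.908 = 0.961

FS = 0.96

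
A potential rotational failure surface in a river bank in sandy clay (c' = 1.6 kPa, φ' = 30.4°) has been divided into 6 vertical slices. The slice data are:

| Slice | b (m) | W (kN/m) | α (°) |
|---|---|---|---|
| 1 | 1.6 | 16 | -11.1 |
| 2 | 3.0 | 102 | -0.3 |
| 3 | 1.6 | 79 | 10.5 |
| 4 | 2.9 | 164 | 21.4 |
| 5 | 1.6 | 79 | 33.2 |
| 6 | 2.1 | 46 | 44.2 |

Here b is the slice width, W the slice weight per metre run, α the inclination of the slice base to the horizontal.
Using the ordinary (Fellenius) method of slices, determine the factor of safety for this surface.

Ordinary method of slices: FS = Σ[c'·Δl_i + (W_i cosα_i)·tanφ'] / Σ W_i sinα_i, with Δl_i = b_i / cosα_i.
Slice 1: Δl = 1.6/cos(-11.1°) = 1.631 m; N'_1 = 16·cos(-11.1°) = 15.7; c'Δl = 2.61; W sinα = -3.1
Slice 2: Δl = 3.0/cos(-0.3°) = 3.000 m; N'_2 = 102·cos(-0.3°) = 102.0; c'Δl = 4.80; W sinα = -0.5
Slice 3: Δl = 1.6/cos10.5° = 1.627 m; N'_3 = 79·cos10.5° = 77.7; c'Δl = 2.60; W sinα = 14.4
Slice 4: Δl = 2.9/cos21.4° = 3.115 m; N'_4 = 164·cos21.4° = 152.7; c'Δl = 4.98; W sinα = 59.8
Slice 5: Δl = 1.6/cos33.2° = 1.912 m; N'_5 = 79·cos33.2° = 66.1; c'Δl = 3.06; W sinα = 43.3
Slice 6: Δl = 2.1/cos44.2° = 2.929 m; N'_6 = 46·cos44.2° = 33.0; c'Δl = 4.69; W sinα = 32.1
Σc'Δl = 22.7 kN/m; ΣN' = 447.2 kN/m; ΣW sinα = 145.9 kN/m
Resisting = 22.7 + 447.2·tan30.4° = 22.7 + 262.3 = 285.1 kN/m
FS = 285.1 / 145.9 = 1.953

FS = 1.95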